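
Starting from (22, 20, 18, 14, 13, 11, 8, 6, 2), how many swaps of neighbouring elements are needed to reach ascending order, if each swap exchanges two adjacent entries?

36 swaps

Minimum adjacent swaps = number of inversions (each swap of adjacent out-of-order elements removes one inversion and no swap can remove more).
Count inversions — for each element, later elements that are smaller:
22: 20, 18, 14, 13, 11, 8, 6, 2 → 8
20: 18, 14, 13, 11, 8, 6, 2 → 7
18: 14, 13, 11, 8, 6, 2 → 6
14: 13, 11, 8, 6, 2 → 5
13: 11, 8, 6, 2 → 4
11: 8, 6, 2 → 3
8: 6, 2 → 2
6: 2 → 1
2: none → 0
Total inversions: 8 + 7 + 6 + 5 + 4 + 3 + 2 + 1 + 0 = 36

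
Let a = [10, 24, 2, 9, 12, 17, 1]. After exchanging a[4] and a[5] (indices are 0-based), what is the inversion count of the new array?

Positions 4 and 5 hold 12 and 17; after swapping, the array is [10, 24, 2, 9, 17, 12, 1].
Sweep left to right; for each value list the smaller values that follow it:
10: 3
24: 5
2: 1
9: 1
17: 2
12: 1
1: 0
Sum: 3 + 5 + 1 + 1 + 2 + 1 + 0 = 13

Inversions: 13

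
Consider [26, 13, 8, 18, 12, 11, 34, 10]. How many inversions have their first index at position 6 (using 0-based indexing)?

1

The element at index 6 is 34.
Elements after it: 10
Those smaller than 34: 10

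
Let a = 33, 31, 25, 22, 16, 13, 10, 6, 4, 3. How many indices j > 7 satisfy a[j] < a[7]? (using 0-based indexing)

2 such elements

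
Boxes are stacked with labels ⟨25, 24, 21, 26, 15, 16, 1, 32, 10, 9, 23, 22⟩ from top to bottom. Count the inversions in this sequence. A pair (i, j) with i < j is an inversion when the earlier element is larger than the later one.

Inversions: 41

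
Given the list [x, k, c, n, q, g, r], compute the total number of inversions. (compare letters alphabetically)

10

Out-of-order index pairs (0-indexed):
(0,1): x > k
(0,2): x > c
(0,3): x > n
(0,4): x > q
(0,5): x > g
(0,6): x > r
(1,2): k > c
(1,5): k > g
(3,5): n > g
(4,5): q > g
That's 10 pairs.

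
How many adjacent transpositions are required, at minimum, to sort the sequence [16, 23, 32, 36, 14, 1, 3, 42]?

14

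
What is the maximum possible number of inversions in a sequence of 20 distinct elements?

There are 190 inversions.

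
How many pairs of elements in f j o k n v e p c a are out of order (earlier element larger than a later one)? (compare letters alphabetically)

Element-by-element contributions:
f: 3
j: 3
o: 5
k: 3
n: 3
v: 4
e: 2
p: 2
c: 1
a: 0
Sum: 3 + 3 + 5 + 3 + 3 + 4 + 2 + 2 + 1 + 0 = 26

Out-of-order pairs: 26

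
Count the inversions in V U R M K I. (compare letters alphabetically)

Count, for each position, how many later elements it exceeds:
V → U, R, M, K, I → 5
U → R, M, K, I → 4
R → M, K, I → 3
M → K, I → 2
K → I → 1
I → none → 0
Sum: 5 + 4 + 3 + 2 + 1 + 0 = 15

15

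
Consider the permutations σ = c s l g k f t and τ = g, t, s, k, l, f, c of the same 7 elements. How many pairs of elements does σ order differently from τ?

Discordant pairs: 13

Assign each item its position (1..7) in the first ordering, then rewrite the second ordering as that position sequence:
positions: c→1, s→2, l→3, g→4, k→5, f→6, t→7
second ordering as positions: [4, 7, 2, 5, 3, 6, 1]
Discordant pairs = inversions in this position sequence.
4: 2, 3, 1 → 3
7: 2, 5, 3, 6, 1 → 5
2: 1 → 1
5: 3, 1 → 2
3: 1 → 1
6: 1 → 1
1: 0
Total: 3 + 5 + 1 + 2 + 1 + 1 + 0 = 13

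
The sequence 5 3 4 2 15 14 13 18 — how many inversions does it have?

8

Element-by-element contributions:
5 → 3, 4, 2 → 3
3 → 2 → 1
4 → 2 → 1
2 → none → 0
15 → 14, 13 → 2
14 → 13 → 1
13 → none → 0
18 → none → 0
Sum: 3 + 1 + 1 + 0 + 2 + 1 + 0 + 0 = 8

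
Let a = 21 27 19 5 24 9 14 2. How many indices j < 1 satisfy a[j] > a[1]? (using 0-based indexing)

0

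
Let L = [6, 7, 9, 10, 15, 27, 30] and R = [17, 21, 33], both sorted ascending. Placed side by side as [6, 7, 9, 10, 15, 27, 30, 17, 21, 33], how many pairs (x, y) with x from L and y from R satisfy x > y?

4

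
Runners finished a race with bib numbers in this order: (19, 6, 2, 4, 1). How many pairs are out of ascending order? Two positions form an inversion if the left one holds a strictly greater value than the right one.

For each element, count later entries that are smaller:
19: 4
6: 3
2: 1
4: 1
1: 0
Sum: 4 + 3 + 1 + 1 + 0 = 9

9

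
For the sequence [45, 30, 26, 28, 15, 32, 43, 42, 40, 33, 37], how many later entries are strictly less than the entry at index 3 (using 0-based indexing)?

1

The element at index 3 is 28.
Elements after it: 15, 32, 43, 42, 40, 33, 37
Those smaller than 28: 15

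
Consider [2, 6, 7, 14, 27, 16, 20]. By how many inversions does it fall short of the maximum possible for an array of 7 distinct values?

Maximum inversions for 7 distinct elements is C(7, 2) = 7·6/2 = 21.
Current inversions — for each element, count later smaller elements:
2: 0
6: 0
7: 0
14: 0
27: 2
16: 0
20: 0
Current total: 0 + 0 + 0 + 0 + 2 + 0 + 0 = 2
Shortfall: 21 − 2 = 19

19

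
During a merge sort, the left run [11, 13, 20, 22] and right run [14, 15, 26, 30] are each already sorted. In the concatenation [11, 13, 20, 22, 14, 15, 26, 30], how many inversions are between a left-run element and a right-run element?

4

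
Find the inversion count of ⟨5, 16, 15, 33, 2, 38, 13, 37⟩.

Element-by-element contributions:
5: 1
16: 3
15: 2
33: 2
2: 0
38: 2
13: 0
37: 0
Sum: 1 + 3 + 2 + 2 + 0 + 2 + 0 + 0 = 10

10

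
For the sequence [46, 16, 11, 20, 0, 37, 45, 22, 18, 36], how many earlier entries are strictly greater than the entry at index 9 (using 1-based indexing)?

The element at index 9 is 18.
Elements before it: 46, 16, 11, 20, 0, 37, 45, 22
Those larger than 18: 46, 20, 37, 45, 22

5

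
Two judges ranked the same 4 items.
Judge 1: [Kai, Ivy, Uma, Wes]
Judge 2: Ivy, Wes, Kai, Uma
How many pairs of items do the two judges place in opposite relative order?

3

Assign each item its position (1..4) in the first ordering, then rewrite the second ordering as that position sequence:
positions: Kai→1, Ivy→2, Uma→3, Wes→4
second ordering as positions: [2, 4, 1, 3]
Discordant pairs = inversions in this position sequence.
2: 1 → 1
4: 1, 3 → 2
1: 0
3: 0
Total: 1 + 2 + 0 + 0 = 3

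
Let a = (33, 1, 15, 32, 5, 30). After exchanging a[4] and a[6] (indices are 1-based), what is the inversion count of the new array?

Inversions: 7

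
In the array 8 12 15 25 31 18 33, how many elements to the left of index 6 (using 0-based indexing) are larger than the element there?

0

The element at index 6 is 33.
Elements before it: 8, 12, 15, 25, 31, 18
None of them are larger than 33.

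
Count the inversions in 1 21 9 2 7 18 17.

Listing every pair i<j with a[i]>a[j] (using 0-based positions):
(1,2): 21 > 9
(1,3): 21 > 2
(1,4): 21 > 7
(1,5): 21 > 18
(1,6): 21 > 17
(2,3): 9 > 2
(2,4): 9 > 7
(5,6): 18 > 17
That's 8 pairs.

Inversions: 8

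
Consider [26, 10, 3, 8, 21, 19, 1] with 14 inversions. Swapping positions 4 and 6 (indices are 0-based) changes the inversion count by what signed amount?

Positions 4 and 6 hold 21 and 1; after swapping, the array is [26, 10, 3, 8, 1, 19, 21].
Element-by-element contributions:
26: 6
10: 3
3: 1
8: 1
1: 0
19: 0
21: 0
Sum: 6 + 3 + 1 + 1 + 0 + 0 + 0 = 11
Change: 11 − 14 = -3

-3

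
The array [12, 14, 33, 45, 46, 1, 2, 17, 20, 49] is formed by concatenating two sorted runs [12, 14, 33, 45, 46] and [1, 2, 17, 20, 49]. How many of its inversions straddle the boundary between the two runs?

16 cross-inversions

Count, for every r in R, how many entries of L exceed r:
r = 1: 12, 14, 33, 45, 46 → 5
r = 2: 12, 14, 33, 45, 46 → 5
r = 17: 33, 45, 46 → 3
r = 20: 33, 45, 46 → 3
r = 49: none → 0
Cross-inversions: 5 + 5 + 3 + 3 + 0 = 16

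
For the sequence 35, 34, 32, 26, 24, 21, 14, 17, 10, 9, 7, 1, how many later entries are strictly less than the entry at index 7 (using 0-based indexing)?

The element at index 7 is 17.
Elements after it: 10, 9, 7, 1
Those smaller than 17: 10, 9, 7, 1

4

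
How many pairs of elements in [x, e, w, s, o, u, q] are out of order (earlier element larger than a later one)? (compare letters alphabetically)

13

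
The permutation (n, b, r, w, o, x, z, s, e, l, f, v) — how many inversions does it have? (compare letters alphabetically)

For each element, count later entries that are smaller:
n → b, e, l, f → 4
b → none → 0
r → o, e, l, f → 4
w → o, s, e, l, f, v → 6
o → e, l, f → 3
x → s, e, l, f, v → 5
z → s, e, l, f, v → 5
s → e, l, f → 3
e → none → 0
l → f → 1
f → none → 0
v → none → 0
Sum: 4 + 0 + 4 + 6 + 3 + 5 + 5 + 3 + 0 + 1 + 0 + 0 = 31

31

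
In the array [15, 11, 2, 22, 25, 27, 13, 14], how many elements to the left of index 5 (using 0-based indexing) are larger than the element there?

0 such elements

The element at index 5 is 27.
Elements before it: 15, 11, 2, 22, 25
None of them are larger than 27.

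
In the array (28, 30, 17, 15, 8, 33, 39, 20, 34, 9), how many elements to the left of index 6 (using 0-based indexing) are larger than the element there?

The element at index 6 is 39.
Elements before it: 28, 30, 17, 15, 8, 33
None of them are larger than 39.

0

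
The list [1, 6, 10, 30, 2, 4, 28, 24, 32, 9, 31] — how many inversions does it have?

Count, for each position, how many later elements it exceeds:
1: 0
6: 2
10: 3
30: 5
2: 0
4: 0
28: 2
24: 1
32: 2
9: 0
31: 0
Sum: 0 + 2 + 3 + 5 + 0 + 0 + 2 + 1 + 2 + 0 + 0 = 15

15 inversions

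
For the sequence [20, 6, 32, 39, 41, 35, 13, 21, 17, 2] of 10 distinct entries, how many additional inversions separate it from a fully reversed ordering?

18 inversions short

Maximum inversions for 10 distinct elements is C(10, 2) = 10·9/2 = 45.
Current inversions — for each element, count later smaller elements:
20: 4
6: 1
32: 4
39: 5
41: 5
35: 4
13: 1
21: 2
17: 1
2: 0
Current total: 4 + 1 + 4 + 5 + 5 + 4 + 1 + 2 + 1 + 0 = 27
Shortfall: 45 − 27 = 18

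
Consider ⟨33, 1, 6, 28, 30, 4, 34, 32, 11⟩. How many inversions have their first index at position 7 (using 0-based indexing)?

1

The element at index 7 is 32.
Elements after it: 11
Those smaller than 32: 11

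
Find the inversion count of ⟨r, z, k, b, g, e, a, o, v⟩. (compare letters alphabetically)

Inversions: 21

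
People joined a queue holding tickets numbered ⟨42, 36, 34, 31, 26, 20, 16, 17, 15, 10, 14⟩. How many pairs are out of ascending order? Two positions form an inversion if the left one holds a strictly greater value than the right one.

Out-of-order pairs: 53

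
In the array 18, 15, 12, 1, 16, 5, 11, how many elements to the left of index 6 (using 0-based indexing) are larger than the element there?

4

The element at index 6 is 11.
Elements before it: 18, 15, 12, 1, 16, 5
Those larger than 11: 18, 15, 12, 16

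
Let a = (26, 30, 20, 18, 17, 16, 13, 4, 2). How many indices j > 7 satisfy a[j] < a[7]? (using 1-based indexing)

The element at index 7 is 13.
Elements after it: 4, 2
Those smaller than 13: 4, 2

2 such elements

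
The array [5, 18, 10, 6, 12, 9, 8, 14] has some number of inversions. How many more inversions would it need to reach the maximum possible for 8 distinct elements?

Maximum inversions for 8 distinct elements is C(8, 2) = 8·7/2 = 28.
Current inversions — for each element, count later smaller elements:
5: 0
18: 6
10: 3
6: 0
12: 2
9: 1
8: 0
14: 0
Current total: 0 + 6 + 3 + 0 + 2 + 1 + 0 + 0 = 12
Shortfall: 28 − 12 = 16

16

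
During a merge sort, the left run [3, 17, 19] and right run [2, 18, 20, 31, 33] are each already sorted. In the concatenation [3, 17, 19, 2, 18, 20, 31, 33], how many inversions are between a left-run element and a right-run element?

Take each right-half value and tally the left-half values above it:
r = 2: 3, 17, 19 → 3
r = 18: 19 → 1
r = 20: none → 0
r = 31: none → 0
r = 33: none → 0
Cross-inversions: 3 + 1 + 0 + 0 + 0 = 4

Split inversions: 4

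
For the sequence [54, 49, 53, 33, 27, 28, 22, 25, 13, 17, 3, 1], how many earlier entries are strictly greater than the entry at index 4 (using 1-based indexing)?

The element at index 4 is 33.
Elements before it: 54, 49, 53
Those larger than 33: 54, 49, 53

3 such elements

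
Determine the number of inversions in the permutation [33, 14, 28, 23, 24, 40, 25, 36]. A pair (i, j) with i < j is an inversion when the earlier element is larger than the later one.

For each element, count later entries that are smaller:
33 → 14, 28, 23, 24, 25 → 5
14 → none → 0
28 → 23, 24, 25 → 3
23 → none → 0
24 → none → 0
40 → 25, 36 → 2
25 → none → 0
36 → none → 0
Sum: 5 + 0 + 3 + 0 + 0 + 2 + 0 + 0 = 10

10 out-of-order pairs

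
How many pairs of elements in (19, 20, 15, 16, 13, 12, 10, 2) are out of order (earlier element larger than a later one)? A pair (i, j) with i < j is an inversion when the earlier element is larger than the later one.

26

Count, for each position, how many later elements it exceeds:
19: 6
20: 6
15: 4
16: 4
13: 3
12: 2
10: 1
2: 0
Sum: 6 + 6 + 4 + 4 + 3 + 2 + 1 + 0 = 26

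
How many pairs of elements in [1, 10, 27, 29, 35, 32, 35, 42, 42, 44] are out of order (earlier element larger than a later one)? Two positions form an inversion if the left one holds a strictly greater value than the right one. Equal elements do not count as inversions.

Sweep left to right; for each value list the smaller values that follow it:
1: 0
10: 0
27: 0
29: 0
35: 1
32: 0
35: 0
42: 0
42: 0
44: 0
Sum: 0 + 0 + 0 + 0 + 1 + 0 + 0 + 0 + 0 + 0 = 1

There is 1 inversion.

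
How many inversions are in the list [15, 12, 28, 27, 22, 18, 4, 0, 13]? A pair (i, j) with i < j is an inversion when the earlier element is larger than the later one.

Inversions: 25

Element-by-element contributions:
15: 4
12: 2
28: 6
27: 5
22: 4
18: 3
4: 1
0: 0
13: 0
Sum: 4 + 2 + 6 + 5 + 4 + 3 + 1 + 0 + 0 = 25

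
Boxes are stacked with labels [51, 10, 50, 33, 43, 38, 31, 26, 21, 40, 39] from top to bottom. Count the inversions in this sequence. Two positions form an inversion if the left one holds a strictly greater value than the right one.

34 out-of-order pairs

For each element, count later entries that are smaller:
51: 10
10: 0
50: 8
33: 3
43: 6
38: 3
31: 2
26: 1
21: 0
40: 1
39: 0
Sum: 10 + 0 + 8 + 3 + 6 + 3 + 2 + 1 + 0 + 1 + 0 = 34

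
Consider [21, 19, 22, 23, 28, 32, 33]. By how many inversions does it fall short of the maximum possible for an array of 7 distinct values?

Maximum inversions for 7 distinct elements is C(7, 2) = 7·6/2 = 21.
Current inversions — for each element, count later smaller elements:
21: 1
19: 0
22: 0
23: 0
28: 0
32: 0
33: 0
Current total: 1 + 0 + 0 + 0 + 0 + 0 + 0 = 1
Shortfall: 21 − 1 = 20

20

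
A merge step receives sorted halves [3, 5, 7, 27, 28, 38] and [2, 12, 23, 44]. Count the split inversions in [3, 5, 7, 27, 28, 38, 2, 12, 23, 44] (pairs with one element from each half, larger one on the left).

For each element r of the right run, count left-run elements greater than r:
r = 2: 3, 5, 7, 27, 28, 38 → 6
r = 12: 27, 28, 38 → 3
r = 23: 27, 28, 38 → 3
r = 44: none → 0
Cross-inversions: 6 + 3 + 3 + 0 = 12

12 split inversions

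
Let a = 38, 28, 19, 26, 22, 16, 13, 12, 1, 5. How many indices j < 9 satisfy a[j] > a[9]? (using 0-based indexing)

The element at index 9 is 5.
Elements before it: 38, 28, 19, 26, 22, 16, 13, 12, 1
Those larger than 5: 38, 28, 19, 26, 22, 16, 13, 12

8 such elements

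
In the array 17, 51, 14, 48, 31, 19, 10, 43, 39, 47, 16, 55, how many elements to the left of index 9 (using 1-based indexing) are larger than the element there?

3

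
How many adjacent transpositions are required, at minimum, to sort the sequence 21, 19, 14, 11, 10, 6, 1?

21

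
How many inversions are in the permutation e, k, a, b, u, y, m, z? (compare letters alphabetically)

6

Element-by-element contributions:
e: 2
k: 2
a: 0
b: 0
u: 1
y: 1
m: 0
z: 0
Sum: 2 + 2 + 0 + 0 + 1 + 1 + 0 + 0 = 6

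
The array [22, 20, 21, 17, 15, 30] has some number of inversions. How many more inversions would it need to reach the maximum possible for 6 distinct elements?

6 inversions short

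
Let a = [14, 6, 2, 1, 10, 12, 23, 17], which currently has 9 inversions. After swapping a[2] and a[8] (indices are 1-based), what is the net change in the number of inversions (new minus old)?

+5

Positions 2 and 8 hold 6 and 17; after swapping, the array is [14, 17, 2, 1, 10, 12, 23, 6].
Count, for each position, how many later elements it exceeds:
14: 5
17: 5
2: 1
1: 0
10: 1
12: 1
23: 1
6: 0
Sum: 5 + 5 + 1 + 0 + 1 + 1 + 1 + 0 = 14
Change: 14 − 9 = +5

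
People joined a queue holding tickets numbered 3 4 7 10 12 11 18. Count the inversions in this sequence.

Inversion pairs (indices are 1-based):
(5,6): 12 > 11
That's 1 pair.

1 out-of-order pair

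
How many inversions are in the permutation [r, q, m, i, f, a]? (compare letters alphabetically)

15 inversions

Sweep left to right; for each value list the smaller values that follow it:
r: 5
q: 4
m: 3
i: 2
f: 1
a: 0
Sum: 5 + 4 + 3 + 2 + 1 + 0 = 15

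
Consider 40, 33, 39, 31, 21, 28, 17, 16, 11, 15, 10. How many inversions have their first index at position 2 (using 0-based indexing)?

8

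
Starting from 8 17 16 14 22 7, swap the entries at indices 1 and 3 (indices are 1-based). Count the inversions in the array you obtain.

9

Positions 1 and 3 hold 8 and 16; after swapping, the array is [16, 17, 8, 14, 22, 7].
Count, for each position, how many later elements it exceeds:
16 → 8, 14, 7 → 3
17 → 8, 14, 7 → 3
8 → 7 → 1
14 → 7 → 1
22 → 7 → 1
7 → none → 0
Sum: 3 + 3 + 1 + 1 + 1 + 0 = 9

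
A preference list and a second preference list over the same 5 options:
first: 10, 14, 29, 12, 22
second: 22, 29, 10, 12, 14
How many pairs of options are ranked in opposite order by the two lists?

7

Assign each item its position (1..5) in the first ordering, then rewrite the second ordering as that position sequence:
positions: 10→1, 14→2, 29→3, 12→4, 22→5
second ordering as positions: [5, 3, 1, 4, 2]
Discordant pairs = inversions in this position sequence.
5: 3, 1, 4, 2 → 4
3: 1, 2 → 2
1: 0
4: 2 → 1
2: 0
Total: 4 + 2 + 0 + 1 + 0 = 7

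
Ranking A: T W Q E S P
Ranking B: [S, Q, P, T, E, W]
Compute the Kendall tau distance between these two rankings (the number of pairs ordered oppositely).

Assign each item its position (1..6) in the first ordering, then rewrite the second ordering as that position sequence:
positions: T→1, W→2, Q→3, E→4, S→5, P→6
second ordering as positions: [5, 3, 6, 1, 4, 2]
Discordant pairs = inversions in this position sequence.
5: 3, 1, 4, 2 → 4
3: 1, 2 → 2
6: 1, 4, 2 → 3
1: 0
4: 2 → 1
2: 0
Total: 4 + 2 + 3 + 0 + 1 + 0 = 10

Discordant pairs: 10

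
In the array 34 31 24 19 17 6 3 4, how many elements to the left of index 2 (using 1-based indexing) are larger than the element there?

1 such element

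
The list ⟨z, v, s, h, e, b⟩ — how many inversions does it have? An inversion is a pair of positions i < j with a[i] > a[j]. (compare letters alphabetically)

Inversions: 15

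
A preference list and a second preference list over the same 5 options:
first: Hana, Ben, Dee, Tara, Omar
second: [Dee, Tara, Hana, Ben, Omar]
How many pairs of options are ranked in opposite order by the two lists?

4 pairs

Assign each item its position (1..5) in the first ordering, then rewrite the second ordering as that position sequence:
positions: Hana→1, Ben→2, Dee→3, Tara→4, Omar→5
second ordering as positions: [3, 4, 1, 2, 5]
Discordant pairs = inversions in this position sequence.
3: 1, 2 → 2
4: 1, 2 → 2
1: 0
2: 0
5: 0
Total: 2 + 2 + 0 + 0 + 0 = 4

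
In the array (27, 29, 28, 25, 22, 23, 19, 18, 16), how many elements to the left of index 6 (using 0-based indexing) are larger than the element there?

6

The element at index 6 is 19.
Elements before it: 27, 29, 28, 25, 22, 23
Those larger than 19: 27, 29, 28, 25, 22, 23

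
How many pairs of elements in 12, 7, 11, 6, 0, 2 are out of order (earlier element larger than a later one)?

There are 13 inversions.

Count, for each position, how many later elements it exceeds:
12 → 7, 11, 6, 0, 2 → 5
7 → 6, 0, 2 → 3
11 → 6, 0, 2 → 3
6 → 0, 2 → 2
0 → none → 0
2 → none → 0
Sum: 5 + 3 + 3 + 2 + 0 + 0 = 13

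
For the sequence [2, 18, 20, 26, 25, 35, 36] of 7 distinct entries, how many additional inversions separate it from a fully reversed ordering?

20 inversions short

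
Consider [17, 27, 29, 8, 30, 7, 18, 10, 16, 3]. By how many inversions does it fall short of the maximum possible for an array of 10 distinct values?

15 inversions short

Maximum inversions for 10 distinct elements is C(10, 2) = 10·9/2 = 45.
Current inversions — for each element, count later smaller elements:
17: 5
27: 6
29: 6
8: 2
30: 5
7: 1
18: 3
10: 1
16: 1
3: 0
Current total: 5 + 6 + 6 + 2 + 5 + 1 + 3 + 1 + 1 + 0 = 30
Shortfall: 45 − 30 = 15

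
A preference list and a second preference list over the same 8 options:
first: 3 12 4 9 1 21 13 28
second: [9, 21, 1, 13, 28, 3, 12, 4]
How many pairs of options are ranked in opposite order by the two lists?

16

Assign each item its position (1..8) in the first ordering, then rewrite the second ordering as that position sequence:
positions: 3→1, 12→2, 4→3, 9→4, 1→5, 21→6, 13→7, 28→8
second ordering as positions: [4, 6, 5, 7, 8, 1, 2, 3]
Discordant pairs = inversions in this position sequence.
4: 1, 2, 3 → 3
6: 5, 1, 2, 3 → 4
5: 1, 2, 3 → 3
7: 1, 2, 3 → 3
8: 1, 2, 3 → 3
1: 0
2: 0
3: 0
Total: 3 + 4 + 3 + 3 + 3 + 0 + 0 + 0 = 16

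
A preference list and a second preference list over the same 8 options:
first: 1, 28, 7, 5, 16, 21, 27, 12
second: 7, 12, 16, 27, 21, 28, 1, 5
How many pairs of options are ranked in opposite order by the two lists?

There are 19 pairs.

Assign each item its position (1..8) in the first ordering, then rewrite the second ordering as that position sequence:
positions: 1→1, 28→2, 7→3, 5→4, 16→5, 21→6, 27→7, 12→8
second ordering as positions: [3, 8, 5, 7, 6, 2, 1, 4]
Discordant pairs = inversions in this position sequence.
3: 2, 1 → 2
8: 5, 7, 6, 2, 1, 4 → 6
5: 2, 1, 4 → 3
7: 6, 2, 1, 4 → 4
6: 2, 1, 4 → 3
2: 1 → 1
1: 0
4: 0
Total: 2 + 6 + 3 + 4 + 3 + 1 + 0 + 0 = 19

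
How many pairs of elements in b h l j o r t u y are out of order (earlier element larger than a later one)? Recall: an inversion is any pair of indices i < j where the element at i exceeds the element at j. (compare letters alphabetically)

1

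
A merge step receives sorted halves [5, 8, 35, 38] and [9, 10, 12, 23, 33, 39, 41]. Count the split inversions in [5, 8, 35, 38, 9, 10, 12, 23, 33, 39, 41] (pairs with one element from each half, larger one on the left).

Split inversions: 10

Count, for every r in R, how many entries of L exceed r:
r = 9: 35, 38 → 2
r = 10: 35, 38 → 2
r = 12: 35, 38 → 2
r = 23: 35, 38 → 2
r = 33: 35, 38 → 2
r = 39: none → 0
r = 41: none → 0
Cross-inversions: 2 + 2 + 2 + 2 + 2 + 0 + 0 = 10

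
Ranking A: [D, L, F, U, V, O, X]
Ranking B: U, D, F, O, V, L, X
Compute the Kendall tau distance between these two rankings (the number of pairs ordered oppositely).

7

Assign each item its position (1..7) in the first ordering, then rewrite the second ordering as that position sequence:
positions: D→1, L→2, F→3, U→4, V→5, O→6, X→7
second ordering as positions: [4, 1, 3, 6, 5, 2, 7]
Discordant pairs = inversions in this position sequence.
4: 1, 3, 2 → 3
1: 0
3: 2 → 1
6: 5, 2 → 2
5: 2 → 1
2: 0
7: 0
Total: 3 + 0 + 1 + 2 + 1 + 0 + 0 = 7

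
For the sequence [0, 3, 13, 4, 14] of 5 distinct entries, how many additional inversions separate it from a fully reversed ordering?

9 inversions short

Maximum inversions for 5 distinct elements is C(5, 2) = 5·4/2 = 10.
Current inversions — for each element, count later smaller elements:
0: 0
3: 0
13: 1
4: 0
14: 0
Current total: 0 + 0 + 1 + 0 + 0 = 1
Shortfall: 10 − 1 = 9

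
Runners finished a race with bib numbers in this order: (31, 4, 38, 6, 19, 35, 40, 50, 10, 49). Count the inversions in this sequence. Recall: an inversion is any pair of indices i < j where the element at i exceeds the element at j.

13

Element-by-element contributions:
31: 4
4: 0
38: 4
6: 0
19: 1
35: 1
40: 1
50: 2
10: 0
49: 0
Sum: 4 + 0 + 4 + 0 + 1 + 1 + 1 + 2 + 0 + 0 = 13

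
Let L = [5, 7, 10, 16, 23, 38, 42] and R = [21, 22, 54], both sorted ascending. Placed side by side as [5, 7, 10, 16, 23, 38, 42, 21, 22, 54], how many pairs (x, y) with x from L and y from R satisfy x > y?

6 cross-inversions

Take each right-half value and tally the left-half values above it:
r = 21: 23, 38, 42 → 3
r = 22: 23, 38, 42 → 3
r = 54: none → 0
Cross-inversions: 3 + 3 + 0 = 6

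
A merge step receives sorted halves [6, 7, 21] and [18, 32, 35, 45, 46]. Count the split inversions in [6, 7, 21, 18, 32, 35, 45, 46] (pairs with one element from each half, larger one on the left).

Take each right-half value and tally the left-half values above it:
r = 18: 21 → 1
r = 32: none → 0
r = 35: none → 0
r = 45: none → 0
r = 46: none → 0
Cross-inversions: 1 + 0 + 0 + 0 + 0 = 1

1 cross-inversion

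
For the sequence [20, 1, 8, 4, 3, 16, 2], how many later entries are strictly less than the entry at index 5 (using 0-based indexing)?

1 such element

The element at index 5 is 16.
Elements after it: 2
Those smaller than 16: 2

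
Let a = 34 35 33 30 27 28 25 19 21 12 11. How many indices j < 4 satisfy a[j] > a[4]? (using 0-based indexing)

The element at index 4 is 27.
Elements before it: 34, 35, 33, 30
Those larger than 27: 34, 35, 33, 30

4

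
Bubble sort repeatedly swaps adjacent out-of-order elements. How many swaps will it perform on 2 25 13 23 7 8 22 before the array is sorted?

10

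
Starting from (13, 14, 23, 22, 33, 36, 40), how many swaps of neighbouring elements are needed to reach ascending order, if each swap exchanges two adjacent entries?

1

The minimum number of adjacent swaps to sort an array equals its inversion count, since every such swap removes exactly one inversion.
Count inversions — for each element, later elements that are smaller:
13: none → 0
14: none → 0
23: 22 → 1
22: none → 0
33: none → 0
36: none → 0
40: none → 0
Total inversions: 0 + 0 + 1 + 0 + 0 + 0 + 0 = 1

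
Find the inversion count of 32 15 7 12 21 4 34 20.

14

For each element, count later entries that are smaller:
32 → 15, 7, 12, 21, 4, 20 → 6
15 → 7, 12, 4 → 3
7 → 4 → 1
12 → 4 → 1
21 → 4, 20 → 2
4 → none → 0
34 → 20 → 1
20 → none → 0
Sum: 6 + 3 + 1 + 1 + 2 + 0 + 1 + 0 = 14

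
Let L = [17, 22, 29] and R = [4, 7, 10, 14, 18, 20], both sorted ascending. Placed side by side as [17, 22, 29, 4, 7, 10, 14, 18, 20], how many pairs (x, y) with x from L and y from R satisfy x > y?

For each element r of the right run, count left-run elements greater than r:
r = 4: 17, 22, 29 → 3
r = 7: 17, 22, 29 → 3
r = 10: 17, 22, 29 → 3
r = 14: 17, 22, 29 → 3
r = 18: 22, 29 → 2
r = 20: 22, 29 → 2
Cross-inversions: 3 + 3 + 3 + 3 + 2 + 2 = 16

There are 16 split inversions.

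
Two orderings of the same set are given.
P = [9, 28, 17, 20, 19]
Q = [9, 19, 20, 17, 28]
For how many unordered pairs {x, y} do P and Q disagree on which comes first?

There are 6 disagreeing pairs.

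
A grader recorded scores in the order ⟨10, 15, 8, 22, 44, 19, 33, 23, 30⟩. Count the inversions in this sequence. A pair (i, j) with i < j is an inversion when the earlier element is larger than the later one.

9 out-of-order pairs

For each element, count later entries that are smaller:
10 → 8 → 1
15 → 8 → 1
8 → none → 0
22 → 19 → 1
44 → 19, 33, 23, 30 → 4
19 → none → 0
33 → 23, 30 → 2
23 → none → 0
30 → none → 0
Sum: 1 + 1 + 0 + 1 + 4 + 0 + 2 + 0 + 0 = 9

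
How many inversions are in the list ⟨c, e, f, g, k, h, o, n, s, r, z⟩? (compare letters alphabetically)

For each element, count later entries that are smaller:
c → none → 0
e → none → 0
f → none → 0
g → none → 0
k → h → 1
h → none → 0
o → n → 1
n → none → 0
s → r → 1
r → none → 0
z → none → 0
Sum: 0 + 0 + 0 + 0 + 1 + 0 + 1 + 0 + 1 + 0 + 0 = 3

3 out-of-order pairs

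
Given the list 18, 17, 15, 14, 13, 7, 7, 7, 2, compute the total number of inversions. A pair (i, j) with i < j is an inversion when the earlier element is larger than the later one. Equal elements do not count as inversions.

There are 33 out-of-order pairs.

For each element, count later entries that are smaller:
18 → 17, 15, 14, 13, 7, 7, 7, 2 → 8
17 → 15, 14, 13, 7, 7, 7, 2 → 7
15 → 14, 13, 7, 7, 7, 2 → 6
14 → 13, 7, 7, 7, 2 → 5
13 → 7, 7, 7, 2 → 4
7 → 2 → 1
7 → 2 → 1
7 → 2 → 1
2 → none → 0
Sum: 8 + 7 + 6 + 5 + 4 + 1 + 1 + 1 + 0 = 33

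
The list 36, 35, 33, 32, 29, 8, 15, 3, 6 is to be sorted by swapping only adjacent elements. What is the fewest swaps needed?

There are 34 adjacent swaps.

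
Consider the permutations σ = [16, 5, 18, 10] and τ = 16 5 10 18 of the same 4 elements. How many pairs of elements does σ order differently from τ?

There is 1 discordant pair.

Assign each item its position (1..4) in the first ordering, then rewrite the second ordering as that position sequence:
positions: 16→1, 5→2, 18→3, 10→4
second ordering as positions: [1, 2, 4, 3]
Discordant pairs = inversions in this position sequence.
1: 0
2: 0
4: 3 → 1
3: 0
Total: 0 + 0 + 1 + 0 = 1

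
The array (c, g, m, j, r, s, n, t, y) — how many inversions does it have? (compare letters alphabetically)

3 out-of-order pairs

Sweep left to right; for each value list the smaller values that follow it:
c → none → 0
g → none → 0
m → j → 1
j → none → 0
r → n → 1
s → n → 1
n → none → 0
t → none → 0
y → none → 0
Sum: 0 + 0 + 1 + 0 + 1 + 1 + 0 + 0 + 0 = 3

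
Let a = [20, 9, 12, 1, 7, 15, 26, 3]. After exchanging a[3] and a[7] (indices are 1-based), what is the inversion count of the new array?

18 inversions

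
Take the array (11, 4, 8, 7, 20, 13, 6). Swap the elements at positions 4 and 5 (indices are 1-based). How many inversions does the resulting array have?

Positions 4 and 5 hold 7 and 20; after swapping, the array is [11, 4, 8, 20, 7, 13, 6].
Sweep left to right; for each value list the smaller values that follow it:
11: 4
4: 0
8: 2
20: 3
7: 1
13: 1
6: 0
Sum: 4 + 0 + 2 + 3 + 1 + 1 + 0 = 11

There are 11 inversions.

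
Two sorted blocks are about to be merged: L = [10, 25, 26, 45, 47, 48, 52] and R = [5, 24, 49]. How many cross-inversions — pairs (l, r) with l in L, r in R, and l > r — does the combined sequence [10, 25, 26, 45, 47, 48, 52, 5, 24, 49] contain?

Count, for every r in R, how many entries of L exceed r:
r = 5: 10, 25, 26, 45, 47, 48, 52 → 7
r = 24: 25, 26, 45, 47, 48, 52 → 6
r = 49: 52 → 1
Cross-inversions: 7 + 6 + 1 = 14

14 split inversions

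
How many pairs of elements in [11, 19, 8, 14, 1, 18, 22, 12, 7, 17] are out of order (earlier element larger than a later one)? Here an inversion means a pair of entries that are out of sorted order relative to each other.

Count, for each position, how many later elements it exceeds:
11: 3
19: 7
8: 2
14: 3
1: 0
18: 3
22: 3
12: 1
7: 0
17: 0
Sum: 3 + 7 + 2 + 3 + 0 + 3 + 3 + 1 + 0 + 0 = 22

22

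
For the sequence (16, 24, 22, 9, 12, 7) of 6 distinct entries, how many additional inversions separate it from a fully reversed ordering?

3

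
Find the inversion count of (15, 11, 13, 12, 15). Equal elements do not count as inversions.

Sweep left to right; for each value list the smaller values that follow it:
15 → 11, 13, 12 → 3
11 → none → 0
13 → 12 → 1
12 → none → 0
15 → none → 0
Sum: 3 + 0 + 1 + 0 + 0 = 4

4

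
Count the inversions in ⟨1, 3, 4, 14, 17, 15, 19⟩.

1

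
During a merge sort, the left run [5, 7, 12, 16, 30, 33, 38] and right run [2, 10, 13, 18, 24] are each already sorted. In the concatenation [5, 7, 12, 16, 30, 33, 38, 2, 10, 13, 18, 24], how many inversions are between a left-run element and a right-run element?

Count, for every r in R, how many entries of L exceed r:
r = 2: 5, 7, 12, 16, 30, 33, 38 → 7
r = 10: 12, 16, 30, 33, 38 → 5
r = 13: 16, 30, 33, 38 → 4
r = 18: 30, 33, 38 → 3
r = 24: 30, 33, 38 → 3
Cross-inversions: 7 + 5 + 4 + 3 + 3 = 22

Split inversions: 22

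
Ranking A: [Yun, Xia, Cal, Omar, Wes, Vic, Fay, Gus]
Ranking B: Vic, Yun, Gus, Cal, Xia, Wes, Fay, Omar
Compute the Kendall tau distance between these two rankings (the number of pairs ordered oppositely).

13

Assign each item its position (1..8) in the first ordering, then rewrite the second ordering as that position sequence:
positions: Yun→1, Xia→2, Cal→3, Omar→4, Wes→5, Vic→6, Fay→7, Gus→8
second ordering as positions: [6, 1, 8, 3, 2, 5, 7, 4]
Discordant pairs = inversions in this position sequence.
6: 1, 3, 2, 5, 4 → 5
1: 0
8: 3, 2, 5, 7, 4 → 5
3: 2 → 1
2: 0
5: 4 → 1
7: 4 → 1
4: 0
Total: 5 + 0 + 5 + 1 + 0 + 1 + 1 + 0 = 13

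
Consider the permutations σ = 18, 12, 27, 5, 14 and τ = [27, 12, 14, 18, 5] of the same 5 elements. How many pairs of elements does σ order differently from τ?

5

Assign each item its position (1..5) in the first ordering, then rewrite the second ordering as that position sequence:
positions: 18→1, 12→2, 27→3, 5→4, 14→5
second ordering as positions: [3, 2, 5, 1, 4]
Discordant pairs = inversions in this position sequence.
3: 2, 1 → 2
2: 1 → 1
5: 1, 4 → 2
1: 0
4: 0
Total: 2 + 1 + 2 + 0 + 0 = 5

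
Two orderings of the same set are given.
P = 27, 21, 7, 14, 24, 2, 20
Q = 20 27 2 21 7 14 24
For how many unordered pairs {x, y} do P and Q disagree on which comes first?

10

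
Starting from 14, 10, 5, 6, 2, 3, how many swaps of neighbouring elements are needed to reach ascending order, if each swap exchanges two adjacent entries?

The minimum number of adjacent swaps to sort an array equals its inversion count, since every such swap removes exactly one inversion.
Count inversions — for each element, later elements that are smaller:
14: 10, 5, 6, 2, 3 → 5
10: 5, 6, 2, 3 → 4
5: 2, 3 → 2
6: 2, 3 → 2
2: none → 0
3: none → 0
Total inversions: 5 + 4 + 2 + 2 + 0 + 0 = 13

Adjacent swaps: 13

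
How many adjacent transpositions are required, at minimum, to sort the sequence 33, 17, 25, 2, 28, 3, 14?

Adjacent swaps: 14

The minimum number of adjacent swaps to sort an array equals its inversion count, since every such swap removes exactly one inversion.
Count inversions — for each element, later elements that are smaller:
33: 17, 25, 2, 28, 3, 14 → 6
17: 2, 3, 14 → 3
25: 2, 3, 14 → 3
2: none → 0
28: 3, 14 → 2
3: none → 0
14: none → 0
Total inversions: 6 + 3 + 3 + 0 + 2 + 0 + 0 = 14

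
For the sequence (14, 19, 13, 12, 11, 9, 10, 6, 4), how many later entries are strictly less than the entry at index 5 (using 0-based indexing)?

The element at index 5 is 9.
Elements after it: 10, 6, 4
Those smaller than 9: 6, 4

2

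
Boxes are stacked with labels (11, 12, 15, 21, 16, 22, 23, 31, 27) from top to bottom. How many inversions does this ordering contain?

Out-of-order pairs: 2

Element-by-element contributions:
11 → none → 0
12 → none → 0
15 → none → 0
21 → 16 → 1
16 → none → 0
22 → none → 0
23 → none → 0
31 → 27 → 1
27 → none → 0
Sum: 0 + 0 + 0 + 1 + 0 + 0 + 0 + 1 + 0 = 2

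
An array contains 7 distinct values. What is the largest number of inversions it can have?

There are 21 inversions.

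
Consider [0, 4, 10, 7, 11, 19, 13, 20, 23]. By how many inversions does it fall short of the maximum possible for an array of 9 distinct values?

Maximum inversions for 9 distinct elements is C(9, 2) = 9·8/2 = 36.
Current inversions — for each element, count later smaller elements:
0: 0
4: 0
10: 1
7: 0
11: 0
19: 1
13: 0
20: 0
23: 0
Current total: 0 + 0 + 1 + 0 + 0 + 1 + 0 + 0 + 0 = 2
Shortfall: 36 − 2 = 34

34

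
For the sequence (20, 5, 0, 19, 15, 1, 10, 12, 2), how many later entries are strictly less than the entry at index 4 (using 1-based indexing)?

The element at index 4 is 19.
Elements after it: 15, 1, 10, 12, 2
Those smaller than 19: 15, 1, 10, 12, 2

5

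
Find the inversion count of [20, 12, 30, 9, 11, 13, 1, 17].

17 inversions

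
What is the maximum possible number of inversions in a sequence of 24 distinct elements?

A reversed (strictly descending) arrangement makes every pair an inversion, giving C(24, 2) inversions.
C(24, 2) = 24·23/2 = 276

276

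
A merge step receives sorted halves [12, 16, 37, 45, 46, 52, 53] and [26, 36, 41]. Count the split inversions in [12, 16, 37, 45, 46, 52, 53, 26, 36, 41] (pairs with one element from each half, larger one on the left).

There are 14 split inversions.

For each element r of the right run, count left-run elements greater than r:
r = 26: 37, 45, 46, 52, 53 → 5
r = 36: 37, 45, 46, 52, 53 → 5
r = 41: 45, 46, 52, 53 → 4
Cross-inversions: 5 + 5 + 4 = 14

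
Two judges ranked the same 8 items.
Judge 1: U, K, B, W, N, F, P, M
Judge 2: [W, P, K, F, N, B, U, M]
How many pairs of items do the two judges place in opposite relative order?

15 discordant pairs

Assign each item its position (1..8) in the first ordering, then rewrite the second ordering as that position sequence:
positions: U→1, K→2, B→3, W→4, N→5, F→6, P→7, M→8
second ordering as positions: [4, 7, 2, 6, 5, 3, 1, 8]
Discordant pairs = inversions in this position sequence.
4: 2, 3, 1 → 3
7: 2, 6, 5, 3, 1 → 5
2: 1 → 1
6: 5, 3, 1 → 3
5: 3, 1 → 2
3: 1 → 1
1: 0
8: 0
Total: 3 + 5 + 1 + 3 + 2 + 1 + 0 + 0 = 15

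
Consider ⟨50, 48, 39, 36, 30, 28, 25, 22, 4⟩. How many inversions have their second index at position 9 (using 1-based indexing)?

8

The element at index 9 is 4.
Elements before it: 50, 48, 39, 36, 30, 28, 25, 22
Those larger than 4: 50, 48, 39, 36, 30, 28, 25, 22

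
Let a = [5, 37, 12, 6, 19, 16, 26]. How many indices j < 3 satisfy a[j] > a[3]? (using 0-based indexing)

The element at index 3 is 6.
Elements before it: 5, 37, 12
Those larger than 6: 37, 12

2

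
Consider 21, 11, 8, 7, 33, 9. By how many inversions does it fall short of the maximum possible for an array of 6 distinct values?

6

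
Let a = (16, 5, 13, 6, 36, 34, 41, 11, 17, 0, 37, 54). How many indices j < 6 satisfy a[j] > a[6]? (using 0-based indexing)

0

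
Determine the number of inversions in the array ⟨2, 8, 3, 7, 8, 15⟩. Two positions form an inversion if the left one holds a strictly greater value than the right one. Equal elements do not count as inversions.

There are 2 inversions.

Count, for each position, how many later elements it exceeds:
2 → none → 0
8 → 3, 7 → 2
3 → none → 0
7 → none → 0
8 → none → 0
15 → none → 0
Sum: 0 + 2 + 0 + 0 + 0 + 0 = 2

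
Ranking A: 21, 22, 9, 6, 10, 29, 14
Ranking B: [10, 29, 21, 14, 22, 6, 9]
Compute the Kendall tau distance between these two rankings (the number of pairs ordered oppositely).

12

Assign each item its position (1..7) in the first ordering, then rewrite the second ordering as that position sequence:
positions: 21→1, 22→2, 9→3, 6→4, 10→5, 29→6, 14→7
second ordering as positions: [5, 6, 1, 7, 2, 4, 3]
Discordant pairs = inversions in this position sequence.
5: 1, 2, 4, 3 → 4
6: 1, 2, 4, 3 → 4
1: 0
7: 2, 4, 3 → 3
2: 0
4: 3 → 1
3: 0
Total: 4 + 4 + 0 + 3 + 0 + 1 + 0 = 12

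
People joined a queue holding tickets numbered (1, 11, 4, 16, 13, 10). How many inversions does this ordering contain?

There are 5 out-of-order pairs.

Inversion pairs (indices are 0-based):
(1,2): 11 > 4
(1,5): 11 > 10
(3,4): 16 > 13
(3,5): 16 > 10
(4,5): 13 > 10
That's 5 pairs.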